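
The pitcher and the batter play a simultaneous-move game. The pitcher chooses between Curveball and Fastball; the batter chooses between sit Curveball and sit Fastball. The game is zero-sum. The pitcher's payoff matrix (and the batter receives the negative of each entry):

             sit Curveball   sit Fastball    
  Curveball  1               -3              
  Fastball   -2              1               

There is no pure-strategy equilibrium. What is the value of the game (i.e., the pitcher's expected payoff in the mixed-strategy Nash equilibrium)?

v = -5/7

The batter's mix must leave the pitcher indifferent between Curveball and Fastball.
  the pitcher's payoff to Curveball: q·1 + (1−q)·(-3) = 4q - 3
  the pitcher's payoff to Fastball: q·(-2) + (1−q)·1 = -3q + 1
  4q - 3 = -3q + 1  ⇒  7q = 4  ⇒  q = 4/7.
The value is the pitcher's expected payoff against this mix (using Curveball): (4/7)·1 + (3/7)·(-3) = -5/7.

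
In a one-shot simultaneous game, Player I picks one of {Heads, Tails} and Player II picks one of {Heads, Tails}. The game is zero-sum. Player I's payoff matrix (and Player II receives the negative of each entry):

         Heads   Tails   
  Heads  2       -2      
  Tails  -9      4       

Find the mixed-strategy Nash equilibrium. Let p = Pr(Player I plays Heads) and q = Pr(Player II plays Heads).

p = 13/17, q = 6/17

Player II's indifference between Heads and Tails determines Player I's mixing probability p:
  Player II's payoff to Heads: p·(-2) + (1−p)·9 = -11p + 9
  Player II's payoff to Tails: p·2 + (1−p)·(-4) = 6p - 4
  -11p + 9 = 6p - 4  ⇒  -17p = -13  ⇒  p = 13/17.
Player I's indifference between Heads and Tails determines Player II's mixing probability q:
  Player I's payoff from Heads: q·2 + (1−q)·(-2) = 4q - 2
  Player I's payoff from Tails: q·(-9) + (1−q)·4 = -13q + 4
  4q - 2 = -13q + 4  ⇒  17q = 6  ⇒  q = 6/17.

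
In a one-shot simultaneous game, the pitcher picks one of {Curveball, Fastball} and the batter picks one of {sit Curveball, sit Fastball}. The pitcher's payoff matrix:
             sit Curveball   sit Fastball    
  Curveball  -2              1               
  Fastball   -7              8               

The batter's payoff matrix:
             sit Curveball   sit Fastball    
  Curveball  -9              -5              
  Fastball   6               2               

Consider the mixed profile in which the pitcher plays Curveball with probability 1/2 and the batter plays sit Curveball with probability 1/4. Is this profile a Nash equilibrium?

No

Given the batter's mix q = 1/4, the pitcher's payoff from Curveball is 1/4 but from Fastball is 17/4. The pitcher strictly prefers Fastball, so the pitcher would not mix.
So the proposed profile is not a Nash equilibrium.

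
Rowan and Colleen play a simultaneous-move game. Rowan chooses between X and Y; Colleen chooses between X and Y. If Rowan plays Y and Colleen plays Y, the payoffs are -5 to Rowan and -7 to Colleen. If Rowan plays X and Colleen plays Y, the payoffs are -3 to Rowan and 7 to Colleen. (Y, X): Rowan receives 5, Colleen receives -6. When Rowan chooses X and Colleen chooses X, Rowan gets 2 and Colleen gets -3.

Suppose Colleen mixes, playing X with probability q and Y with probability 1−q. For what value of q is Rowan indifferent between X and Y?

q = 2/5

In a mixed equilibrium Rowan is indifferent between X and Y; this condition fixes q.
  Rowan's payoff to X: q·2 + (1−q)·(-3) = 5q - 3
  Rowan's payoff to Y: q·5 + (1−q)·(-5) = 10q - 5
  5q - 3 = 10q - 5  ⇒  -5q = -2  ⇒  q = 2/5.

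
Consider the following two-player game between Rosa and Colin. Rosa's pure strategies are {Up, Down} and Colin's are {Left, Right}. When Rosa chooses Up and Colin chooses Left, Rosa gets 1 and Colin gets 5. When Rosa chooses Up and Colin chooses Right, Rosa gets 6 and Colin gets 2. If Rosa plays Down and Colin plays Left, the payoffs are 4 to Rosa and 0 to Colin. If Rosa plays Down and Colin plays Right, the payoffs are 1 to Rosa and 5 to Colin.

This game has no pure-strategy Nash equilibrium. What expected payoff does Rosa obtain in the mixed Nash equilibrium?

23/8

Colin's mix must leave Rosa indifferent between Up and Down.
  Rosa's payoff to Up: q·1 + (1−q)·6 = -5q + 6
  Rosa's payoff to Down: q·4 + (1−q)·1 = 3q + 1
  -5q + 6 = 3q + 1  ⇒  -8q = -5  ⇒  q = 5/8.
At equilibrium Rosa is indifferent across rows, so Rosa's payoff equals the payoff from Up: (5/8)·1 + (3/8)·6 = 23/8.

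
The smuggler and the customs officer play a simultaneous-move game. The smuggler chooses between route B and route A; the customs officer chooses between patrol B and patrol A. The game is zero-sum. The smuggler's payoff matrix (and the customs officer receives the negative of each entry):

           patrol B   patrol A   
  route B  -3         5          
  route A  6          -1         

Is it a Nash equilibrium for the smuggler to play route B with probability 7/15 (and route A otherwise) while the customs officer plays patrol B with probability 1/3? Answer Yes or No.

Given the customs officer's mix q = 1/3, the smuggler's payoff from route B is 7/3 but from route A is 4/3. The smuggler strictly prefers route B, so the smuggler would not mix.
So the proposed profile is not a Nash equilibrium.

No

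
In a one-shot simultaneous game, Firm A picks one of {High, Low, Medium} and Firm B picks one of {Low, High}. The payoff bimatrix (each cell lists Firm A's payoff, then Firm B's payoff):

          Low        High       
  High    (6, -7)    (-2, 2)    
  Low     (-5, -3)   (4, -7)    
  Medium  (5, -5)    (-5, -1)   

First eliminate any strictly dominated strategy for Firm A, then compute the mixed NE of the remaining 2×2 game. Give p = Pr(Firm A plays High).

p = 4/13

Firm A's strategy Medium is strictly dominated by High: 6 > 5 and -2 > -5. Eliminate Medium.
In a mixed equilibrium Firm B is indifferent between Low and High; this condition fixes p.
  Firm B's payoff to Low: p·(-7) + (1−p)·(-3) = -4p - 3
  Firm B's payoff to High: p·2 + (1−p)·(-7) = 9p - 7
  -4p - 3 = 9p - 7  ⇒  -13p = -4  ⇒  p = 4/13.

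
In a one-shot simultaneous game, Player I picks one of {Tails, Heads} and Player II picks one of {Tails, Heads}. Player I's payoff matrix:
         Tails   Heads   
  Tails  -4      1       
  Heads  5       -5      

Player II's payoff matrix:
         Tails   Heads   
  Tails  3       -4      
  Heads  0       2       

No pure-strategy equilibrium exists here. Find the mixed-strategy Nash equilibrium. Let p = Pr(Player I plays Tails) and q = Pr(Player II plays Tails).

For Player II to be willing to mix, Player II must be indifferent between Tails and Heads, which pins down Player I's mix.
  Player II's payoff from Tails: p·3 + (1−p)·0 = 3p
  Player II's payoff from Heads: p·(-4) + (1−p)·2 = -6p + 2
  3p = -6p + 2  ⇒  9p = 2  ⇒  p = 2/9.
For Player I to be willing to mix, Player I must be indifferent between Tails and Heads, which pins down Player II's mix.
  Player I's expected payoff from Tails: q·(-4) + (1−q)·1 = -5q + 1
  Player I's expected payoff from Heads: q·5 + (1−q)·(-5) = 10q - 5
  -5q + 1 = 10q - 5  ⇒  -15q = -6  ⇒  q = 2/5.

p = 2/9, q = 2/5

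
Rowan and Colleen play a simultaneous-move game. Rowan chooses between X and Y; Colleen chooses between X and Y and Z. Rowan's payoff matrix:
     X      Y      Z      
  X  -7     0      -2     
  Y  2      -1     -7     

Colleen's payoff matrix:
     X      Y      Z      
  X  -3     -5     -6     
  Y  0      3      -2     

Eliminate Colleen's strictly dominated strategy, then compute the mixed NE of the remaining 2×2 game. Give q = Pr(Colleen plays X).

q = 1/10

Colleen's strategy Z is strictly dominated by X: -3 > -6 and 0 > -2. Eliminate Z.
Rowan's indifference between X and Y determines Colleen's mixing probability q:
  Rowan's payoff to X: q·(-7) + (1−q)·0 = -7q
  Rowan's payoff to Y: q·2 + (1−q)·(-1) = 3q - 1
  -7q = 3q - 1  ⇒  -10q = -1  ⇒  q = 1/10.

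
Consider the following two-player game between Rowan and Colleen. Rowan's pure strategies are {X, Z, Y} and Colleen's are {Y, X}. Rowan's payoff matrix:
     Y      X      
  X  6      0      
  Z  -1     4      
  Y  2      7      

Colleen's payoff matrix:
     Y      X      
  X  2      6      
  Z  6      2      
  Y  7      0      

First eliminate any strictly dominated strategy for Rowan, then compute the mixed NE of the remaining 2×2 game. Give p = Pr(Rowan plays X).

Rowan's strategy Z is strictly dominated by Y: 2 > -1 and 7 > 4. Eliminate Z.
Rowan's mix must leave Colleen indifferent between Y and X.
  Colleen's expected payoff from Y: p·2 + (1−p)·7 = -5p + 7
  Colleen's expected payoff from X: p·6 + (1−p)·0 = 6p
  -5p + 7 = 6p  ⇒  -11p = -7  ⇒  p = 7/11.

p = 7/11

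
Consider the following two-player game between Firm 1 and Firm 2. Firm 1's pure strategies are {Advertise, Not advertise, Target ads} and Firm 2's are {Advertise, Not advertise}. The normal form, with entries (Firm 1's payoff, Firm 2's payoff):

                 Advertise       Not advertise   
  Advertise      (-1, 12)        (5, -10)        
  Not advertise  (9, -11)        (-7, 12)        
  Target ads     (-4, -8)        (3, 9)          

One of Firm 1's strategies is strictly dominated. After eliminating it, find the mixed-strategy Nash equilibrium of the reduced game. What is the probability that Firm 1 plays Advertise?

Firm 1's strategy Target ads is strictly dominated by Advertise: -1 > -4 and 5 > 3. Eliminate Target ads.
Firm 1's mix must leave Firm 2 indifferent between Advertise and Not advertise.
  Firm 2's expected payoff from Advertise: p·12 + (1−p)·(-11) = 23p - 11
  Firm 2's expected payoff from Not advertise: p·(-10) + (1−p)·12 = -22p + 12
  23p - 11 = -22p + 12  ⇒  45p = 23  ⇒  p = 23/45.

p = 23/45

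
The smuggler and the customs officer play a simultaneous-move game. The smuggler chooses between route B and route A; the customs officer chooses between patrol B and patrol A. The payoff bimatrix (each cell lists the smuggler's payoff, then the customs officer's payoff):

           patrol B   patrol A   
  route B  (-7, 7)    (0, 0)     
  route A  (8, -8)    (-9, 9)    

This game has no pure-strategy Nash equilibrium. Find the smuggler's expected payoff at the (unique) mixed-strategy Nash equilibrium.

-21/8

In a mixed equilibrium the smuggler is indifferent between route B and route A; this condition fixes q.
  the smuggler's payoff to route B: q·(-7) + (1−q)·0 = -7q
  the smuggler's payoff to route A: q·8 + (1−q)·(-9) = 17q - 9
  -7q = 17q - 9  ⇒  -24q = -9  ⇒  q = 3/8.
At equilibrium the smuggler is indifferent across rows, so the smuggler's payoff equals the payoff from route B: (3/8)·(-7) + (5/8)·0 = -21/8.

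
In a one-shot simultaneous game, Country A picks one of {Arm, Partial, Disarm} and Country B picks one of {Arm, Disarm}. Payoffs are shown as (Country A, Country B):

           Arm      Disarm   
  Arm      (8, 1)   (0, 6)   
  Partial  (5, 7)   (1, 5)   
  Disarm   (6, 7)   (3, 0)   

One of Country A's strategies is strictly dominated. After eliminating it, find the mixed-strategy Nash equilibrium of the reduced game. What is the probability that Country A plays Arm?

Country A's strategy Partial is strictly dominated by Disarm: 6 > 5 and 3 > 1. Eliminate Partial.
For Country B to be willing to mix, Country B must be indifferent between Arm and Disarm, which pins down Country A's mix.
  Country B's payoff to Arm: p·1 + (1−p)·7 = -6p + 7
  Country B's payoff to Disarm: p·6 + (1−p)·0 = 6p
  -6p + 7 = 6p  ⇒  -12p = -7  ⇒  p = 7/12.

p = 7/12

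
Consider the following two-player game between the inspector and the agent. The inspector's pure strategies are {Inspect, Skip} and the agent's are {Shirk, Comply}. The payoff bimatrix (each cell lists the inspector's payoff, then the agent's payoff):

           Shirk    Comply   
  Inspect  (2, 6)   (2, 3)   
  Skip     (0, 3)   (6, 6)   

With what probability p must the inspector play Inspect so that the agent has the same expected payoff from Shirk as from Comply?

p = 1/2

Set the agent's expected payoff from Shirk equal to that from Comply:
  the agent's expected payoff from Shirk: p·6 + (1−p)·3 = 3p + 3
  the agent's expected payoff from Comply: p·3 + (1−p)·6 = -3p + 6
  3p + 3 = -3p + 6  ⇒  6p = 3  ⇒  p = 1/2.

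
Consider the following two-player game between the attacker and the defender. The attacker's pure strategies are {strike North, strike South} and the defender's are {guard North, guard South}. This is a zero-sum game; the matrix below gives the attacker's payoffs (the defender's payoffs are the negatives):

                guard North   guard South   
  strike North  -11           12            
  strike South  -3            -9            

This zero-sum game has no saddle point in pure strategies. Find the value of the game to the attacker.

For the attacker to be willing to mix, the attacker must be indifferent between strike North and strike South, which pins down the defender's mix.
  the attacker's payoff to strike North: q·(-11) + (1−q)·12 = -23q + 12
  the attacker's payoff to strike South: q·(-3) + (1−q)·(-9) = 6q - 9
  -23q + 12 = 6q - 9  ⇒  -29q = -21  ⇒  q = 21/29.
The value is the attacker's expected payoff against this mix (using strike North): (21/29)·(-11) + (8/29)·12 = -135/29.

v = -135/29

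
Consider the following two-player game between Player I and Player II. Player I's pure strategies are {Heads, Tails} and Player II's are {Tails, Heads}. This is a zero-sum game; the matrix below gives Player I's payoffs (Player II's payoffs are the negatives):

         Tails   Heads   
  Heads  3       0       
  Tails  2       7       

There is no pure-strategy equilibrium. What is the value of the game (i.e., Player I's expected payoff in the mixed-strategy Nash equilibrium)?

Player II's mix must leave Player I indifferent between Heads and Tails.
  Player I's payoff to Heads: q·3 + (1−q)·0 = 3q
  Player I's payoff to Tails: q·2 + (1−q)·7 = -5q + 7
  3q = -5q + 7  ⇒  8q = 7  ⇒  q = 7/8.
The value is Player I's expected payoff against this mix (using Heads): (7/8)·3 + (1/8)·0 = 21/8.

v = 21/8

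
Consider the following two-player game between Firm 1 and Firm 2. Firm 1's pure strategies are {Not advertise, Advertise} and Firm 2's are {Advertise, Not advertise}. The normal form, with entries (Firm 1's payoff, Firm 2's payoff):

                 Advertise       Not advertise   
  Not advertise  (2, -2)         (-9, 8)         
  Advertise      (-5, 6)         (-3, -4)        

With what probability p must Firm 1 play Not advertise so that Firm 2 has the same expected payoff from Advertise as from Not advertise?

p = 1/2

Set Firm 2's expected payoff from Advertise equal to that from Not advertise:
  Firm 2's expected payoff from Advertise: p·(-2) + (1−p)·6 = -8p + 6
  Firm 2's expected payoff from Not advertise: p·8 + (1−p)·(-4) = 12p - 4
  -8p + 6 = 12p - 4  ⇒  -20p = -10  ⇒  p = 1/2.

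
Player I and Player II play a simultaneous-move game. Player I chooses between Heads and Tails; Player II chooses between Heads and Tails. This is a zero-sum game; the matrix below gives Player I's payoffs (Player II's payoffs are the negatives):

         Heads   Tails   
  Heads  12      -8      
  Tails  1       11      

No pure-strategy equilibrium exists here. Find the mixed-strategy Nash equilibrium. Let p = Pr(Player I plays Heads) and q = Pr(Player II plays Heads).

p = 1/3, q = 19/30

Set Player II's expected payoff from Heads equal to that from Tails:
  Player II's payoff to Heads: p·(-12) + (1−p)·(-1) = -11p - 1
  Player II's payoff to Tails: p·8 + (1−p)·(-11) = 19p - 11
  -11p - 1 = 19p - 11  ⇒  -30p = -10  ⇒  p = 1/3.
For Player I to be willing to mix, Player I must be indifferent between Heads and Tails, which pins down Player II's mix.
  Player I's payoff from Heads: q·12 + (1−q)·(-8) = 20q - 8
  Player I's payoff from Tails: q·1 + (1−q)·11 = -10q + 11
  20q - 8 = -10q + 11  ⇒  30q = 19  ⇒  q = 19/30.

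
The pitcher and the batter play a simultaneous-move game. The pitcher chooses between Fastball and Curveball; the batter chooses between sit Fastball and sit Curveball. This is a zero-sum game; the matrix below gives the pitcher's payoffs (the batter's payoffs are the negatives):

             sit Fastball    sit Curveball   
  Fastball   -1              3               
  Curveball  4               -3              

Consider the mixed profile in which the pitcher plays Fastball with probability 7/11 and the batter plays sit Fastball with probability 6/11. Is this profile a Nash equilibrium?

Yes

Check the batter's indifference given the pitcher's mix p = 7/11:
  payoff from sit Fastball = -9/11; payoff from sit Curveball = -9/11 — equal.
Check the pitcher's indifference given the batter's mix q = 6/11:
  payoff from Fastball = 9/11; payoff from Curveball = 9/11 — equal.
Both players are indifferent, so neither can profitably deviate.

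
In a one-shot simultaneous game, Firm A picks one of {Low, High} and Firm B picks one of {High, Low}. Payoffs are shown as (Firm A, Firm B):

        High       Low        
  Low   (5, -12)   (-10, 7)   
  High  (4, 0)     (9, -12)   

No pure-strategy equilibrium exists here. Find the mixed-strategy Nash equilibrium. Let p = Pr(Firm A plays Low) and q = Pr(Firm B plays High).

p = 12/31, q = 19/20

For Firm B to be willing to mix, Firm B must be indifferent between High and Low, which pins down Firm A's mix.
  Firm B's payoff from High: p·(-12) + (1−p)·0 = -12p
  Firm B's payoff from Low: p·7 + (1−p)·(-12) = 19p - 12
  -12p = 19p - 12  ⇒  -31p = -12  ⇒  p = 12/31.
In a mixed equilibrium Firm A is indifferent between Low and High; this condition fixes q.
  Firm A's expected payoff from Low: q·5 + (1−q)·(-10) = 15q - 10
  Firm A's expected payoff from High: q·4 + (1−q)·9 = -5q + 9
  15q - 10 = -5q + 9  ⇒  20q = 19  ⇒  q = 19/20.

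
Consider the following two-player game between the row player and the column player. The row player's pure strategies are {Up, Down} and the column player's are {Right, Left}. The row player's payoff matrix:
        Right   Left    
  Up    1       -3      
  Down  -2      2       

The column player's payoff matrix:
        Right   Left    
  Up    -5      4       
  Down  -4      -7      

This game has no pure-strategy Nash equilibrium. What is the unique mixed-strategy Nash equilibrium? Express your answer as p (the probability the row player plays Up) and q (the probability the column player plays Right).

In a mixed equilibrium the column player is indifferent between Right and Left; this condition fixes p.
  the column player's expected payoff from Right: p·(-5) + (1−p)·(-4) = -p - 4
  the column player's expected payoff from Left: p·4 + (1−p)·(-7) = 11p - 7
  -p - 4 = 11p - 7  ⇒  -12p = -3  ⇒  p = 1/4.
For the row player to be willing to mix, the row player must be indifferent between Up and Down, which pins down the column player's mix.
  the row player's payoff from Up: q·1 + (1−q)·(-3) = 4q - 3
  the row player's payoff from Down: q·(-2) + (1−q)·2 = -4q + 2
  4q - 3 = -4q + 2  ⇒  8q = 5  ⇒  q = 5/8.

p = 1/4, q = 5/8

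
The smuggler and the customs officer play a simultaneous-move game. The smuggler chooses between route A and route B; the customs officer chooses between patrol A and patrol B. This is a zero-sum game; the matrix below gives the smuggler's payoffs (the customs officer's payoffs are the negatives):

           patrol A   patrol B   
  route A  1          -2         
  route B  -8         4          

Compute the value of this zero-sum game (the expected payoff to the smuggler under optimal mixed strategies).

Set the smuggler's expected payoff from route A equal to that from route B:
  the smuggler's expected payoff from route A: q·1 + (1−q)·(-2) = 3q - 2
  the smuggler's expected payoff from route B: q·(-8) + (1−q)·4 = -12q + 4
  3q - 2 = -12q + 4  ⇒  15q = 6  ⇒  q = 2/5.
The value is the smuggler's expected payoff against this mix (using route A): (2/5)·1 + (3/5)·(-2) = -4/5.

v = -4/5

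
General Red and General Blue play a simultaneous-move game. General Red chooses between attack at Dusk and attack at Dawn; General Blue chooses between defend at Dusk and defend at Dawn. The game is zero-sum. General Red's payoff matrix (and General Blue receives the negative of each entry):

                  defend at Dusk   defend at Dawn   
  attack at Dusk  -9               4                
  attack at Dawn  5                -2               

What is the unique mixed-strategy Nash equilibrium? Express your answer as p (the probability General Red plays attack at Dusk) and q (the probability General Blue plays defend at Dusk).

p = 7/20, q = 3/10

General Blue's indifference between defend at Dusk and defend at Dawn determines General Red's mixing probability p:
  General Blue's payoff from defend at Dusk: p·9 + (1−p)·(-5) = 14p - 5
  General Blue's payoff from defend at Dawn: p·(-4) + (1−p)·2 = -6p + 2
  14p - 5 = -6p + 2  ⇒  20p = 7  ⇒  p = 7/20.
For General Red to be willing to mix, General Red must be indifferent between attack at Dusk and attack at Dawn, which pins down General Blue's mix.
  General Red's payoff to attack at Dusk: q·(-9) + (1−q)·4 = -13q + 4
  General Red's payoff to attack at Dawn: q·5 + (1−q)·(-2) = 7q - 2
  -13q + 4 = 7q - 2  ⇒  -20q = -6  ⇒  q = 3/10.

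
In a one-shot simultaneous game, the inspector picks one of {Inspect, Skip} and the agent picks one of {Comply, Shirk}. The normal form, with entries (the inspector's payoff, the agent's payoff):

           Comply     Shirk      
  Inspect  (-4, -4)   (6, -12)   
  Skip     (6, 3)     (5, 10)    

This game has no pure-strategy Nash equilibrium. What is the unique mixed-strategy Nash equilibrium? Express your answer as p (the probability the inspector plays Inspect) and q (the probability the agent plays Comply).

The agent's indifference between Comply and Shirk determines the inspector's mixing probability p:
  the agent's expected payoff from Comply: p·(-4) + (1−p)·3 = -7p + 3
  the agent's expected payoff from Shirk: p·(-12) + (1−p)·10 = -22p + 10
  -7p + 3 = -22p + 10  ⇒  15p = 7  ⇒  p = 7/15.
Set the inspector's expected payoff from Inspect equal to that from Skip:
  the inspector's expected payoff from Inspect: q·(-4) + (1−q)·6 = -10q + 6
  the inspector's expected payoff from Skip: q·6 + (1−q)·5 = q + 5
  -10q + 6 = q + 5  ⇒  -11q = -1  ⇒  q = 1/11.

p = 7/15, q = 1/11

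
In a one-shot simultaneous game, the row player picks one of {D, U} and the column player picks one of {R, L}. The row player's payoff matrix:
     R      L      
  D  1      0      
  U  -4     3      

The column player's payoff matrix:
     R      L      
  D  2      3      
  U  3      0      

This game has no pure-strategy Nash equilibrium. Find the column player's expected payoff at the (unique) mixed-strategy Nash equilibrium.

9/4

In a mixed equilibrium the column player is indifferent between R and L; this condition fixes p.
  the column player's expected payoff from R: p·2 + (1−p)·3 = -p + 3
  the column player's expected payoff from L: p·3 + (1−p)·0 = 3p
  -p + 3 = 3p  ⇒  -4p = -3  ⇒  p = 3/4.
At equilibrium the column player is indifferent across columns, so the column player's payoff equals the payoff from R: (3/4)·2 + (1/4)·3 = 9/4.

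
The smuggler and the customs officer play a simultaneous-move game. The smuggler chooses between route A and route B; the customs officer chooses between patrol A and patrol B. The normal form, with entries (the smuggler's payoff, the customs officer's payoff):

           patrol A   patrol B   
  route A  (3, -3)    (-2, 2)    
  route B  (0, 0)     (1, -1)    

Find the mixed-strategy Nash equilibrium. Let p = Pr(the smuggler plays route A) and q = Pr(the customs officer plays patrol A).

For the customs officer to be willing to mix, the customs officer must be indifferent between patrol A and patrol B, which pins down the smuggler's mix.
  the customs officer's payoff to patrol A: p·(-3) + (1−p)·0 = -3p
  the customs officer's payoff to patrol B: p·2 + (1−p)·(-1) = 3p - 1
  -3p = 3p - 1  ⇒  -6p = -1  ⇒  p = 1/6.
Set the smuggler's expected payoff from route A equal to that from route B:
  the smuggler's payoff to route A: q·3 + (1−q)·(-2) = 5q - 2
  the smuggler's payoff to route B: q·0 + (1−q)·1 = -q + 1
  5q - 2 = -q + 1  ⇒  6q = 3  ⇒  q = 1/2.

p = 1/6, q = 1/2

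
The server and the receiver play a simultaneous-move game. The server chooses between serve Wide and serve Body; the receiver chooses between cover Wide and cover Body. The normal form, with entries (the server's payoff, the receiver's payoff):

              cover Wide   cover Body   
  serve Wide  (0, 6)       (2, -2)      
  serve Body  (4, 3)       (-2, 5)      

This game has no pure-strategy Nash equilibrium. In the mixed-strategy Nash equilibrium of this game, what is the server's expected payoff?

The receiver's mix must leave the server indifferent between serve Wide and serve Body.
  the server's expected payoff from serve Wide: q·0 + (1−q)·2 = -2q + 2
  the server's expected payoff from serve Body: q·4 + (1−q)·(-2) = 6q - 2
  -2q + 2 = 6q - 2  ⇒  -8q = -4  ⇒  q = 1/2.
At equilibrium the server is indifferent across rows, so the server's payoff equals the payoff from serve Wide: (1/2)·0 + (1/2)·2 = 1.

1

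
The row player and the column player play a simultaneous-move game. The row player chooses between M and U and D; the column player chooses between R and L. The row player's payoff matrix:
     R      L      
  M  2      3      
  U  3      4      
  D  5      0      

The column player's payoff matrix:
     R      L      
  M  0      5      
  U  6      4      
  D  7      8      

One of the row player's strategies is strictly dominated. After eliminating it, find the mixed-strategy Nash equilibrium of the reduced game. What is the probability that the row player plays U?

The row player's strategy M is strictly dominated by U: 3 > 2 and 4 > 3. Eliminate M.
The column player's indifference between R and L determines the row player's mixing probability p:
  the column player's payoff to R: p·6 + (1−p)·7 = -p + 7
  the column player's payoff to L: p·4 + (1−p)·8 = -4p + 8
  -p + 7 = -4p + 8  ⇒  3p = 1  ⇒  p = 1/3.

p = 1/3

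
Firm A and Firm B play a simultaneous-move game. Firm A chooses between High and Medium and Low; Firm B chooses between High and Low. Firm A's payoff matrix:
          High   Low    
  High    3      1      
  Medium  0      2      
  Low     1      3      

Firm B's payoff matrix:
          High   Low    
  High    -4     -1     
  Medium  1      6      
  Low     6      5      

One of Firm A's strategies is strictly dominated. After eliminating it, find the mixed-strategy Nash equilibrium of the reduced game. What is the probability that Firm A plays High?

Firm A's strategy Medium is strictly dominated by Low: 1 > 0 and 3 > 2. Eliminate Medium.
In a mixed equilibrium Firm B is indifferent between High and Low; this condition fixes p.
  Firm B's expected payoff from High: p·(-4) + (1−p)·6 = -10p + 6
  Firm B's expected payoff from Low: p·(-1) + (1−p)·5 = -6p + 5
  -10p + 6 = -6p + 5  ⇒  -4p = -1  ⇒  p = 1/4.

p = 1/4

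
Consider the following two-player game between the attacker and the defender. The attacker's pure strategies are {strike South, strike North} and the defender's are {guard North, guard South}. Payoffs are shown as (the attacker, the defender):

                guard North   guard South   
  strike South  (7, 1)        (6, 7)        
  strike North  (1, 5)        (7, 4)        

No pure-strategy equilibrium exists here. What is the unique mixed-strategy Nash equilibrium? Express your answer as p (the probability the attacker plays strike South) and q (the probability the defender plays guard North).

p = 1/7, q = 1/7

The attacker's mix must leave the defender indifferent between guard North and guard South.
  the defender's payoff from guard North: p·1 + (1−p)·5 = -4p + 5
  the defender's payoff from guard South: p·7 + (1−p)·4 = 3p + 4
  -4p + 5 = 3p + 4  ⇒  -7p = -1  ⇒  p = 1/7.
In a mixed equilibrium the attacker is indifferent between strike South and strike North; this condition fixes q.
  the attacker's payoff to strike South: q·7 + (1−q)·6 = q + 6
  the attacker's payoff to strike North: q·1 + (1−q)·7 = -6q + 7
  q + 6 = -6q + 7  ⇒  7q = 1  ⇒  q = 1/7.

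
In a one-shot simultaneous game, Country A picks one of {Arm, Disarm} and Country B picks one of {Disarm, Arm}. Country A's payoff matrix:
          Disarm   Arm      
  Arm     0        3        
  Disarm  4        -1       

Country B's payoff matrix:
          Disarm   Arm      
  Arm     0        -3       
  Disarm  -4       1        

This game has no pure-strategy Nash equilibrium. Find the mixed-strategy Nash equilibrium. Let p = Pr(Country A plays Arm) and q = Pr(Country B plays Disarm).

p = 5/8, q = 1/2

For Country B to be willing to mix, Country B must be indifferent between Disarm and Arm, which pins down Country A's mix.
  Country B's expected payoff from Disarm: p·0 + (1−p)·(-4) = 4p - 4
  Country B's expected payoff from Arm: p·(-3) + (1−p)·1 = -4p + 1
  4p - 4 = -4p + 1  ⇒  8p = 5  ⇒  p = 5/8.
In a mixed equilibrium Country A is indifferent between Arm and Disarm; this condition fixes q.
  Country A's payoff from Arm: q·0 + (1−q)·3 = -3q + 3
  Country A's payoff from Disarm: q·4 + (1−q)·(-1) = 5q - 1
  -3q + 3 = 5q - 1  ⇒  -8q = -4  ⇒  q = 1/2.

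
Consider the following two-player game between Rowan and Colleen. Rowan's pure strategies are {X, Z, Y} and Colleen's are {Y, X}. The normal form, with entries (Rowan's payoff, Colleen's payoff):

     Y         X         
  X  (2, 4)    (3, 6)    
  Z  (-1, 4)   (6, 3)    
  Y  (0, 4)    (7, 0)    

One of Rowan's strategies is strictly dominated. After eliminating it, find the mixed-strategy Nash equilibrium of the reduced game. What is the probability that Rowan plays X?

p = 2/3

Rowan's strategy Z is strictly dominated by Y: 0 > -1 and 7 > 6. Eliminate Z.
In a mixed equilibrium Colleen is indifferent between Y and X; this condition fixes p.
  Colleen's payoff to Y: p·4 + (1−p)·4 = 4
  Colleen's payoff to X: p·6 + (1−p)·0 = 6p
  4 = 6p  ⇒  -6p = -4  ⇒  p = 2/3.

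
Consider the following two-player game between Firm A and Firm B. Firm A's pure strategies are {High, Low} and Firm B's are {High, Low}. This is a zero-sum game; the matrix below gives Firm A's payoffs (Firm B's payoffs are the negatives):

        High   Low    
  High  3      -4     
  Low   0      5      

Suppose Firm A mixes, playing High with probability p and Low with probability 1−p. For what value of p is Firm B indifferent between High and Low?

Firm A's mix must leave Firm B indifferent between High and Low.
  Firm B's expected payoff from High: p·(-3) + (1−p)·0 = -3p
  Firm B's expected payoff from Low: p·4 + (1−p)·(-5) = 9p - 5
  -3p = 9p - 5  ⇒  -12p = -5  ⇒  p = 5/12.

p = 5/12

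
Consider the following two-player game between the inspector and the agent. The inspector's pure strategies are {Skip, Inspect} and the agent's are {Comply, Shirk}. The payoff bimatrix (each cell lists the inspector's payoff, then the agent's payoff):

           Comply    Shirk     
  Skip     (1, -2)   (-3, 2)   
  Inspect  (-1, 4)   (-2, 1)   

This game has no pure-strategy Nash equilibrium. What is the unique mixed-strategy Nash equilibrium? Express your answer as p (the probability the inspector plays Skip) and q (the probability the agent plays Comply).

The inspector's mix must leave the agent indifferent between Comply and Shirk.
  the agent's payoff from Comply: p·(-2) + (1−p)·4 = -6p + 4
  the agent's payoff from Shirk: p·2 + (1−p)·1 = p + 1
  -6p + 4 = p + 1  ⇒  -7p = -3  ⇒  p = 3/7.
In a mixed equilibrium the inspector is indifferent between Skip and Inspect; this condition fixes q.
  the inspector's payoff to Skip: q·1 + (1−q)·(-3) = 4q - 3
  the inspector's payoff to Inspect: q·(-1) + (1−q)·(-2) = q - 2
  4q - 3 = q - 2  ⇒  3q = 1  ⇒  q = 1/3.

p = 3/7, q = 1/3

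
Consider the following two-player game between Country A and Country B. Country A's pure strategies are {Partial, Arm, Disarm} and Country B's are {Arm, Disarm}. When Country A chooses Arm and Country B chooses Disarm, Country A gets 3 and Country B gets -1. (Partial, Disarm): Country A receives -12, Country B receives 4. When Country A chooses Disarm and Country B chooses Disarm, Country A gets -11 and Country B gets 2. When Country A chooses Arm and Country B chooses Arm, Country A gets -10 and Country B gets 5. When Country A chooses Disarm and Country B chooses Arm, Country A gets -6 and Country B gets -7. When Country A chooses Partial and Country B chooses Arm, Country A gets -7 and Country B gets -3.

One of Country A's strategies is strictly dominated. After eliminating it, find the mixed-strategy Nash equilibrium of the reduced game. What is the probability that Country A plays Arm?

Country A's strategy Partial is strictly dominated by Disarm: -6 > -7 and -11 > -12. Eliminate Partial.
In a mixed equilibrium Country B is indifferent between Arm and Disarm; this condition fixes p.
  Country B's expected payoff from Arm: p·5 + (1−p)·(-7) = 12p - 7
  Country B's expected payoff from Disarm: p·(-1) + (1−p)·2 = -3p + 2
  12p - 7 = -3p + 2  ⇒  15p = 9  ⇒  p = 3/5.

p = 3/5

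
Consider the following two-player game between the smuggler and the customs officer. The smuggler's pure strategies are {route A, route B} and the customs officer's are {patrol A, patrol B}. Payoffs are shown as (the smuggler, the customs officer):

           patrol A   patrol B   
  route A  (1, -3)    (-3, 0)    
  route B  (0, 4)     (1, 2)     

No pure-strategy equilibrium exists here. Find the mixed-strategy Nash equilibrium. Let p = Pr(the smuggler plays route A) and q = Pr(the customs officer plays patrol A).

p = 2/5, q = 4/5

The smuggler's mix must leave the customs officer indifferent between patrol A and patrol B.
  the customs officer's expected payoff from patrol A: p·(-3) + (1−p)·4 = -7p + 4
  the customs officer's expected payoff from patrol B: p·0 + (1−p)·2 = -2p + 2
  -7p + 4 = -2p + 2  ⇒  -5p = -2  ⇒  p = 2/5.
Set the smuggler's expected payoff from route A equal to that from route B:
  the smuggler's payoff from route A: q·1 + (1−q)·(-3) = 4q - 3
  the smuggler's payoff from route B: q·0 + (1−q)·1 = -q + 1
  4q - 3 = -q + 1  ⇒  5q = 4  ⇒  q = 4/5.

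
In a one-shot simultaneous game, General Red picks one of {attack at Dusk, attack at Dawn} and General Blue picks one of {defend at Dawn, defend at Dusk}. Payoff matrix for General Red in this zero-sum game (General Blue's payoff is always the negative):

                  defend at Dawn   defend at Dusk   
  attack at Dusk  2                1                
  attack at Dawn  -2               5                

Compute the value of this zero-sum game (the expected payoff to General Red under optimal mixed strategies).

v = 3/2

General Red's indifference between attack at Dusk and attack at Dawn determines General Blue's mixing probability q:
  General Red's payoff to attack at Dusk: q·2 + (1−q)·1 = q + 1
  General Red's payoff to attack at Dawn: q·(-2) + (1−q)·5 = -7q + 5
  q + 1 = -7q + 5  ⇒  8q = 4  ⇒  q = 1/2.
The value is General Red's expected payoff against this mix (using attack at Dusk): (1/2)·2 + (1/2)·1 = 3/2.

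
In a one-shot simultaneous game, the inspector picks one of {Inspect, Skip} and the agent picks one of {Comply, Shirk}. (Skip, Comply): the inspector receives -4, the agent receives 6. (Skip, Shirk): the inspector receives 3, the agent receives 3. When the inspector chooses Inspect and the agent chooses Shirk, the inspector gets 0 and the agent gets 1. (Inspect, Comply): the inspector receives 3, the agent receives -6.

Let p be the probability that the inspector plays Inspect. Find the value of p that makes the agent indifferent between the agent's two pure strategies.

In a mixed equilibrium the agent is indifferent between Comply and Shirk; this condition fixes p.
  the agent's payoff to Comply: p·(-6) + (1−p)·6 = -12p + 6
  the agent's payoff to Shirk: p·1 + (1−p)·3 = -2p + 3
  -12p + 6 = -2p + 3  ⇒  -10p = -3  ⇒  p = 3/10.

p = 3/10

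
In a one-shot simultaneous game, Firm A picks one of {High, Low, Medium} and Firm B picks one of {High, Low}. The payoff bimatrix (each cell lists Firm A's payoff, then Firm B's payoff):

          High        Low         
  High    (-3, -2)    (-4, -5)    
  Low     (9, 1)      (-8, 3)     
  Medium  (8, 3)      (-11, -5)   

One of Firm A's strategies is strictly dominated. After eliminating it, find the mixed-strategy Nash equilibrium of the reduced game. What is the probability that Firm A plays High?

p = 2/5

Firm A's strategy Medium is strictly dominated by Low: 9 > 8 and -8 > -11. Eliminate Medium.
Set Firm B's expected payoff from High equal to that from Low:
  Firm B's payoff to High: p·(-2) + (1−p)·1 = -3p + 1
  Firm B's payoff to Low: p·(-5) + (1−p)·3 = -8p + 3
  -3p + 1 = -8p + 3  ⇒  5p = 2  ⇒  p = 2/5.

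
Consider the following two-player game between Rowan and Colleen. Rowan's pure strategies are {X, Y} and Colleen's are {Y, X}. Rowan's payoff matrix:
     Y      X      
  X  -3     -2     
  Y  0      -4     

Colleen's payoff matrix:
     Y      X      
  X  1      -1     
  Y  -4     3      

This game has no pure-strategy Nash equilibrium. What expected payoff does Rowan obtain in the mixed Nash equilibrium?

For Rowan to be willing to mix, Rowan must be indifferent between X and Y, which pins down Colleen's mix.
  Rowan's payoff to X: q·(-3) + (1−q)·(-2) = -q - 2
  Rowan's payoff to Y: q·0 + (1−q)·(-4) = 4q - 4
  -q - 2 = 4q - 4  ⇒  -5q = -2  ⇒  q = 2/5.
At equilibrium Rowan is indifferent across rows, so Rowan's payoff equals the payoff from X: (2/5)·(-3) + (3/5)·(-2) = -12/5.

-12/5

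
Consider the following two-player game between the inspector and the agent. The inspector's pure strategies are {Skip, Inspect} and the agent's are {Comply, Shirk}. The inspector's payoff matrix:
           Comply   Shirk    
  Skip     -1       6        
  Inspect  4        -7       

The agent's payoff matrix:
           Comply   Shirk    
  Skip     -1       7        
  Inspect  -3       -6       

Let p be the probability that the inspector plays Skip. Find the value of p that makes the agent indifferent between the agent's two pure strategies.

p = 3/11

The inspector's mix must leave the agent indifferent between Comply and Shirk.
  the agent's expected payoff from Comply: p·(-1) + (1−p)·(-3) = 2p - 3
  the agent's expected payoff from Shirk: p·7 + (1−p)·(-6) = 13p - 6
  2p - 3 = 13p - 6  ⇒  -11p = -3  ⇒  p = 3/11.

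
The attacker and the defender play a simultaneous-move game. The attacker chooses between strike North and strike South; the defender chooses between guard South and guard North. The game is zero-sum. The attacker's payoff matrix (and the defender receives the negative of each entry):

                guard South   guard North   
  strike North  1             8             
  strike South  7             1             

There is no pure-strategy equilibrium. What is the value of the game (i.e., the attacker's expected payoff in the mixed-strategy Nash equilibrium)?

In a mixed equilibrium the attacker is indifferent between strike North and strike South; this condition fixes q.
  the attacker's expected payoff from strike North: q·1 + (1−q)·8 = -7q + 8
  the attacker's expected payoff from strike South: q·7 + (1−q)·1 = 6q + 1
  -7q + 8 = 6q + 1  ⇒  -13q = -7  ⇒  q = 7/13.
The value is the attacker's expected payoff against this mix (using strike North): (7/13)·1 + (6/13)·8 = 55/13.

v = 55/13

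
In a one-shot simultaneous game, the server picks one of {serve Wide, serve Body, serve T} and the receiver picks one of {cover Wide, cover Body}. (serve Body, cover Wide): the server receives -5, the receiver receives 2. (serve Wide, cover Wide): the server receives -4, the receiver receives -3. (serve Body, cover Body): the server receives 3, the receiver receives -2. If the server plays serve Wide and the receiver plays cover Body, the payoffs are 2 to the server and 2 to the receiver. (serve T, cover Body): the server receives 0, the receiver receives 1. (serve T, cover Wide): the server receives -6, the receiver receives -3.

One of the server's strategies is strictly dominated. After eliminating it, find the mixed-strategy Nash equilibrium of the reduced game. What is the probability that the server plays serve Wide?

p = 4/9

The server's strategy serve T is strictly dominated by serve Wide: -4 > -6 and 2 > 0. Eliminate serve T.
In a mixed equilibrium the receiver is indifferent between cover Wide and cover Body; this condition fixes p.
  the receiver's payoff to cover Wide: p·(-3) + (1−p)·2 = -5p + 2
  the receiver's payoff to cover Body: p·2 + (1−p)·(-2) = 4p - 2
  -5p + 2 = 4p - 2  ⇒  -9p = -4  ⇒  p = 4/9.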